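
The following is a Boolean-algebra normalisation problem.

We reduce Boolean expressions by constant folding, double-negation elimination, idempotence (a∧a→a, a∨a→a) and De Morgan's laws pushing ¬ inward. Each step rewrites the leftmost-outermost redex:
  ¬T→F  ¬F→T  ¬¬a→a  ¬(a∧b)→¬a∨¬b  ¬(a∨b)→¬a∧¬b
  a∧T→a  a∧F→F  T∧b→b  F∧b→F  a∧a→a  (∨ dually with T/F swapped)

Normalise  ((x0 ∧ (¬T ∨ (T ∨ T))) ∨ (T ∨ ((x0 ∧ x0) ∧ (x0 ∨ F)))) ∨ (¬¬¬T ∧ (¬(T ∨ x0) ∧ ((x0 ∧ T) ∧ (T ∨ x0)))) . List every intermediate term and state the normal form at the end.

Answer: normal form = T  (in 7 steps)

Working:
  start: ((x0 ∧ (¬T ∨ (T ∨ T))) ∨ (T ∨ ((x0 ∧ x0) ∧ (x0 ∨ F)))) ∨ (¬¬¬T ∧ (¬(T ∨ x0) ∧ ((x0 ∧ T) ∧ (T ∨ x0))))
  [1] ((x0 ∧ (F ∨ (T ∨ T))) ∨ (T ∨ ((x0 ∧ x0) ∧ (x0 ∨ F)))) ∨ (¬¬¬T ∧ (¬(T ∨ x0) ∧ ((x0 ∧ T) ∧ (T ∨ x0))))
  [2] ((x0 ∧ (T ∨ T)) ∨ (T ∨ ((x0 ∧ x0) ∧ (x0 ∨ F)))) ∨ (¬¬¬T ∧ (¬(T ∨ x0) ∧ ((x0 ∧ T) ∧ (T ∨ x0))))
  [3] ((x0 ∧ T) ∨ (T ∨ ((x0 ∧ x0) ∧ (x0 ∨ F)))) ∨ (¬¬¬T ∧ (¬(T ∨ x0) ∧ ((x0 ∧ T) ∧ (T ∨ x0))))
  [4] (x0 ∨ (T ∨ ((x0 ∧ x0) ∧ (x0 ∨ F)))) ∨ (¬¬¬T ∧ (¬(T ∨ x0) ∧ ((x0 ∧ T) ∧ (T ∨ x0))))
  [5] (x0 ∨ T) ∨ (¬¬¬T ∧ (¬(T ∨ x0) ∧ ((x0 ∧ T) ∧ (T ∨ x0))))
  [6] T ∨ (¬¬¬T ∧ (¬(T ∨ x0) ∧ ((x0 ∧ T) ∧ (T ∨ x0))))
  [7] T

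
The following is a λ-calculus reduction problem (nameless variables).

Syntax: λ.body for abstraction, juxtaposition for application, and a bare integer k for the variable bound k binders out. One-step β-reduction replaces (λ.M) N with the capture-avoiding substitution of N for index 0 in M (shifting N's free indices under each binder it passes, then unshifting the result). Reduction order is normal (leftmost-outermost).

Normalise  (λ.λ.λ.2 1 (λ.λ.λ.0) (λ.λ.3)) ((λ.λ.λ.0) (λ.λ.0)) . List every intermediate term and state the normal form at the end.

Answer: normal form = λ.λ.λ.λ.0  (in 5 steps)

Reduction:
  start: (λ.λ.λ.2 1 (λ.λ.λ.0) (λ.λ.3)) ((λ.λ.λ.0) (λ.λ.0))
  →1  λ.λ.(λ.λ.λ.0) (λ.λ.0) 1 (λ.λ.λ.0) (λ.λ.3)
  →2  λ.λ.(λ.λ.0) 1 (λ.λ.λ.0) (λ.λ.3)
  →3  λ.λ.(λ.0) (λ.λ.λ.0) (λ.λ.3)
  →4  λ.λ.(λ.λ.λ.0) (λ.λ.3)
  →5  λ.λ.λ.λ.0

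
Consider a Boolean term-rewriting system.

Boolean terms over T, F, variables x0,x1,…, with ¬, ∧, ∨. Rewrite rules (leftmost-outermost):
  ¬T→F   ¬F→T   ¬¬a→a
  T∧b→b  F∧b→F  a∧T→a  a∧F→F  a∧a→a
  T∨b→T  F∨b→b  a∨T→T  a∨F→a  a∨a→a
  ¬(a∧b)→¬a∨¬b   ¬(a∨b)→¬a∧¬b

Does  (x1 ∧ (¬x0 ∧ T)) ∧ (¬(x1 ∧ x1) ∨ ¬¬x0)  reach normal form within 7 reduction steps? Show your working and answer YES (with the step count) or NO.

  start: (x1 ∧ (¬x0 ∧ T)) ∧ (¬(x1 ∧ x1) ∨ ¬¬x0)
  step 1: (x1 ∧ ¬x0) ∧ (¬(x1 ∧ x1) ∨ ¬¬x0)
  step 2: (x1 ∧ ¬x0) ∧ ((¬x1 ∨ ¬x1) ∨ ¬¬x0)
  step 3: (x1 ∧ ¬x0) ∧ (¬x1 ∨ ¬¬x0)
  step 4: (x1 ∧ ¬x0) ∧ (¬x1 ∨ x0)

Answer: YES — reaches normal form (x1 ∧ ¬x0) ∧ (¬x1 ∨ x0) in 4 ≤ 7 steps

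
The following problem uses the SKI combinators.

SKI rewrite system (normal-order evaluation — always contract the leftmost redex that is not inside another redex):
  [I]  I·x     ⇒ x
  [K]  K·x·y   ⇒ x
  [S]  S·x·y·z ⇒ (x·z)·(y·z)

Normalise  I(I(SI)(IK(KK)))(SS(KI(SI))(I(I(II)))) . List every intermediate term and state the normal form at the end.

  start: I(I(SI)(IK(KK)))(SS(KI(SI))(I(I(II))))
  →1  I(SI)(IK(KK))(SS(KI(SI))(I(I(II))))
  →2  SI(IK(KK))(SS(KI(SI))(I(I(II))))
  →3  I(SS(KI(SI))(I(I(II))))(IK(KK)(SS(KI(SI))(I(I(II)))))
  →4  SS(KI(SI))(I(I(II)))(IK(KK)(SS(KI(SI))(I(I(II)))))
  →5  S(I(I(II)))(KI(SI)(I(I(II))))(IK(KK)(SS(KI(SI))(I(I(II)))))
  →6  I(I(II))(IK(KK)(SS(KI(SI))(I(I(II)))))(KI(SI)(I(I(II)))(IK(KK)(SS(KI(SI))(I(I(II))))))
  →7  I(II)(IK(KK)(SS(KI(SI))(I(I(II)))))(KI(SI)(I(I(II)))(IK(KK)(SS(KI(SI))(I(I(II))))))
  →8  II(IK(KK)(SS(KI(SI))(I(I(II)))))(KI(SI)(I(I(II)))(IK(KK)(SS(KI(SI))(I(I(II))))))
  →9  I(IK(KK)(SS(KI(SI))(I(I(II)))))(KI(SI)(I(I(II)))(IK(KK)(SS(KI(SI))(I(I(II))))))
  →10  IK(KK)(SS(KI(SI))(I(I(II))))(KI(SI)(I(I(II)))(IK(KK)(SS(KI(SI))(I(I(II))))))
  →11  K(KK)(SS(KI(SI))(I(I(II))))(KI(SI)(I(I(II)))(IK(KK)(SS(KI(SI))(I(I(II))))))
  →12  KK(KI(SI)(I(I(II)))(IK(KK)(SS(KI(SI))(I(I(II))))))
  →13  K

Answer: normal form = K  (in 13 steps)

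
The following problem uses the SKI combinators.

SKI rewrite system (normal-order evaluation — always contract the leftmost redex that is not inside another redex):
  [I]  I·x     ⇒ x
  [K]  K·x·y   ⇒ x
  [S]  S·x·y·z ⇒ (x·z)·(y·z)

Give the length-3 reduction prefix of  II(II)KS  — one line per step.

  start: II(II)KS
  [1] I(II)KS
  [2] IIKS
  [3] IKS

Answer: after 3 steps: IKS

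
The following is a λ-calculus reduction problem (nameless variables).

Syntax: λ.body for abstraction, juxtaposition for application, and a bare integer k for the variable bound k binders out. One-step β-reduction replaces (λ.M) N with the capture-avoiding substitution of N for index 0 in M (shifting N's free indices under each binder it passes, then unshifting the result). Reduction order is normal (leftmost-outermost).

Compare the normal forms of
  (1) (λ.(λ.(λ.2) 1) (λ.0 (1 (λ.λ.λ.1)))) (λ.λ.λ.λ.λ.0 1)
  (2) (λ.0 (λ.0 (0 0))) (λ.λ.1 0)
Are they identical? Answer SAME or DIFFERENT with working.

Answer: DIFFERENT — A ⇓ λ.λ.λ.λ.λ.0 1, B ⇓ λ.0 (0 0)

Working:
Term A:
  start: (λ.(λ.(λ.2) 1) (λ.0 (1 (λ.λ.λ.1)))) (λ.λ.λ.λ.λ.0 1)
  →1  (λ.(λ.λ.λ.λ.λ.λ.0 1) (λ.λ.λ.λ.λ.0 1)) (λ.0 ((λ.λ.λ.λ.λ.0 1) (λ.λ.λ.1)))
  →2  (λ.λ.λ.λ.λ.λ.0 1) (λ.λ.λ.λ.λ.0 1)
  →3  λ.λ.λ.λ.λ.0 1

Term B:
  start: (λ.0 (λ.0 (0 0))) (λ.λ.1 0)
  →1  (λ.λ.1 0) (λ.0 (0 0))
  →2  λ.(λ.0 (0 0)) 0
  →3  λ.0 (0 0)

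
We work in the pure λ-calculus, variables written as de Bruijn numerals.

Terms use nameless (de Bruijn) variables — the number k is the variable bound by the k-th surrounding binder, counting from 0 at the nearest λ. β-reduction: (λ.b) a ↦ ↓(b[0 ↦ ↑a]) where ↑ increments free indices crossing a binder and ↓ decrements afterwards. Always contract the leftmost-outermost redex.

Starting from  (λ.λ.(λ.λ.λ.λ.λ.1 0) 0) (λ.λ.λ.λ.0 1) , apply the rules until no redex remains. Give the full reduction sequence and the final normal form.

  start: (λ.λ.(λ.λ.λ.λ.λ.1 0) 0) (λ.λ.λ.λ.0 1)
  →1  λ.(λ.λ.λ.λ.λ.1 0) 0
  →2  λ.λ.λ.λ.λ.1 0

Answer: normal form = λ.λ.λ.λ.λ.1 0  (in 2 steps)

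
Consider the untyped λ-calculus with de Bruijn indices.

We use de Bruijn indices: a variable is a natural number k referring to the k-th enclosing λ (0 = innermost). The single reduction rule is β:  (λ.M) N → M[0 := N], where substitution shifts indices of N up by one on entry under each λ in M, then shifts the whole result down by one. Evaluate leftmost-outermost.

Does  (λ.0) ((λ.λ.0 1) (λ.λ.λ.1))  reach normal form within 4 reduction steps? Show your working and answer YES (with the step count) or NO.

  start: (λ.0) ((λ.λ.0 1) (λ.λ.λ.1))
  →1  (λ.λ.0 1) (λ.λ.λ.1)
  →2  λ.0 (λ.λ.λ.1)

Answer: YES — reaches normal form λ.0 (λ.λ.λ.1) in 2 ≤ 4 steps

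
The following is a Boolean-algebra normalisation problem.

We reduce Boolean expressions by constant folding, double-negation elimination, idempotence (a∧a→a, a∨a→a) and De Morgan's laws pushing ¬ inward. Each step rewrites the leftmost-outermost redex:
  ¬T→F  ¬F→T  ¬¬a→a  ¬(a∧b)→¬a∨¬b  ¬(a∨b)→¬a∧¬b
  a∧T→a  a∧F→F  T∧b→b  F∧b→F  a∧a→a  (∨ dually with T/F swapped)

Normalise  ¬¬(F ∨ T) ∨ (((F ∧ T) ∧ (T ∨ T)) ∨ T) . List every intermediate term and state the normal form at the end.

  start: ¬¬(F ∨ T) ∨ (((F ∧ T) ∧ (T ∨ T)) ∨ T)
  [1] (F ∨ T) ∨ (((F ∧ T) ∧ (T ∨ T)) ∨ T)
  [2] T ∨ (((F ∧ T) ∧ (T ∨ T)) ∨ T)
  [3] T

Answer: normal form = T  (in 3 steps)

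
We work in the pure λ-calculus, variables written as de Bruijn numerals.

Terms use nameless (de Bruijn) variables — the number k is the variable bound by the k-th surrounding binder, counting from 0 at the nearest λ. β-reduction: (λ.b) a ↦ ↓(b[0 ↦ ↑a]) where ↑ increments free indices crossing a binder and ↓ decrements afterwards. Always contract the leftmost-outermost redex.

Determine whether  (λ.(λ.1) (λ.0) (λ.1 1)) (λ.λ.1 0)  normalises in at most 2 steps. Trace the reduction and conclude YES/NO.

  start: (λ.(λ.1) (λ.0) (λ.1 1)) (λ.λ.1 0)
  →1  (λ.λ.λ.1 0) (λ.0) (λ.(λ.λ.1 0) (λ.λ.1 0))
  →2  (λ.λ.1 0) (λ.(λ.λ.1 0) (λ.λ.1 0))

Answer: NO — after 2 steps the term is (λ.λ.1 0) (λ.(λ.λ.1 0) (λ.λ.1 0)), not yet normal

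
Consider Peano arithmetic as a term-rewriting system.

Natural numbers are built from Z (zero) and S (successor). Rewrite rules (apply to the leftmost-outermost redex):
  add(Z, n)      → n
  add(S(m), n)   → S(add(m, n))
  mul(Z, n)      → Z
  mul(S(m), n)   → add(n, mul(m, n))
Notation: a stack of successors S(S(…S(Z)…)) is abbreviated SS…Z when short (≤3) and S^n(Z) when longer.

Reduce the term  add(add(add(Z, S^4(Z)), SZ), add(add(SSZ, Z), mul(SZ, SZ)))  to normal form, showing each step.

Answer: normal form = S^8(Z)  (in 22 steps)

Reduction:
  start: add(add(add(Z, S^4(Z)), SZ), add(add(SSZ, Z), mul(SZ, SZ)))
  [1] add(add(S^4(Z), SZ), add(add(SSZ, Z), mul(SZ, SZ)))
  [2] add(S(add(SSSZ, SZ)), add(add(SSZ, Z), mul(SZ, SZ)))
  [3] S(add(add(SSSZ, SZ), add(add(SSZ, Z), mul(SZ, SZ))))
  [4] S(add(S(add(SSZ, SZ)), add(add(SSZ, Z), mul(SZ, SZ))))
  [5] S(S(add(add(SSZ, SZ), add(add(SSZ, Z), mul(SZ, SZ)))))
  [6] S(S(add(S(add(SZ, SZ)), add(add(SSZ, Z), mul(SZ, SZ)))))
  [7] S(S(S(add(add(SZ, SZ), add(add(SSZ, Z), mul(SZ, SZ))))))
  [8] S(S(S(add(S(add(Z, SZ)), add(add(SSZ, Z), mul(SZ, SZ))))))
  [9] S(S(S(S(add(add(Z, SZ), add(add(SSZ, Z), mul(SZ, SZ)))))))
  [10] S(S(S(S(add(SZ, add(add(SSZ, Z), mul(SZ, SZ)))))))
  [11] S(S(S(S(S(add(Z, add(add(SSZ, Z), mul(SZ, SZ))))))))
  [12] S(S(S(S(S(add(add(SSZ, Z), mul(SZ, SZ)))))))
  [13] S(S(S(S(S(add(S(add(SZ, Z)), mul(SZ, SZ)))))))
  [14] S(S(S(S(S(S(add(add(SZ, Z), mul(SZ, SZ))))))))
  [15] S(S(S(S(S(S(add(S(add(Z, Z)), mul(SZ, SZ))))))))
  [16] S(S(S(S(S(S(S(add(add(Z, Z), mul(SZ, SZ)))))))))
  [17] S(S(S(S(S(S(S(add(Z, mul(SZ, SZ)))))))))
  [18] S(S(S(S(S(S(S(mul(SZ, SZ))))))))
  [19] S(S(S(S(S(S(S(add(SZ, mul(Z, SZ)))))))))
  [20] S(S(S(S(S(S(S(S(add(Z, mul(Z, SZ))))))))))
  [21] S(S(S(S(S(S(S(S(mul(Z, SZ)))))))))
  [22] S^8(Z)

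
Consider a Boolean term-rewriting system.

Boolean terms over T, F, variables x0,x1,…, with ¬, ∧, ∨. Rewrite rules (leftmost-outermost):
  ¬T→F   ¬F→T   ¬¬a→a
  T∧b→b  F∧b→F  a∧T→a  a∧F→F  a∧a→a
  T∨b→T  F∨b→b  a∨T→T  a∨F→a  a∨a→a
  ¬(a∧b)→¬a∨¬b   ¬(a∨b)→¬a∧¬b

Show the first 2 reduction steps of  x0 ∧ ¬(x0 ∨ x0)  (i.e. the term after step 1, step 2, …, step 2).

Answer: after 2 steps: x0 ∧ ¬x0

Working:
  start: x0 ∧ ¬(x0 ∨ x0)
  →1  x0 ∧ (¬x0 ∧ ¬x0)
  →2  x0 ∧ ¬x0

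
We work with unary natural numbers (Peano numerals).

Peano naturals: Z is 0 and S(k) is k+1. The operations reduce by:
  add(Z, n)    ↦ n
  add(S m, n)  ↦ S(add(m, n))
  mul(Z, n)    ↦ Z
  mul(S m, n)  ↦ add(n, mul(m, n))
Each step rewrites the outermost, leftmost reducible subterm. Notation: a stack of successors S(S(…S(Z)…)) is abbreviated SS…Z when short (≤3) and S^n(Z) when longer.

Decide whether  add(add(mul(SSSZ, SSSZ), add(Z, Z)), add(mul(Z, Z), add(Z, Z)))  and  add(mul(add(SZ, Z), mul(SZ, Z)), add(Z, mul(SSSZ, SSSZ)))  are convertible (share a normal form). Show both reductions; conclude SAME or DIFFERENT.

Term A:
  start: add(add(mul(SSSZ, SSSZ), add(Z, Z)), add(mul(Z, Z), add(Z, Z)))
  step 1: add(add(add(SSSZ, mul(SSZ, SSSZ)), add(Z, Z)), add(mul(Z, Z), add(Z, Z)))
  step 2: add(add(S(add(SSZ, mul(SSZ, SSSZ))), add(Z, Z)), add(mul(Z, Z), add(Z, Z)))
  step 3: add(S(add(add(SSZ, mul(SSZ, SSSZ)), add(Z, Z))), add(mul(Z, Z), add(Z, Z)))
  step 4: S(add(add(add(SSZ, mul(SSZ, SSSZ)), add(Z, Z)), add(mul(Z, Z), add(Z, Z))))
  step 5: S(add(add(S(add(SZ, mul(SSZ, SSSZ))), add(Z, Z)), add(mul(Z, Z), add(Z, Z))))
  step 6: S(add(S(add(add(SZ, mul(SSZ, SSSZ)), add(Z, Z))), add(mul(Z, Z), add(Z, Z))))
  step 7: S(S(add(add(add(SZ, mul(SSZ, SSSZ)), add(Z, Z)), add(mul(Z, Z), add(Z, Z)))))
  step 8: S(S(add(add(S(add(Z, mul(SSZ, SSSZ))), add(Z, Z)), add(mul(Z, Z), add(Z, Z)))))
  step 9: S(S(add(S(add(add(Z, mul(SSZ, SSSZ)), add(Z, Z))), add(mul(Z, Z), add(Z, Z)))))
  step 10: S(S(S(add(add(add(Z, mul(SSZ, SSSZ)), add(Z, Z)), add(mul(Z, Z), add(Z, Z))))))
  step 11: S(S(S(add(add(mul(SSZ, SSSZ), add(Z, Z)), add(mul(Z, Z), add(Z, Z))))))
  step 12: S(S(S(add(add(add(SSSZ, mul(SZ, SSSZ)), add(Z, Z)), add(mul(Z, Z), add(Z, Z))))))
  step 13: S(S(S(add(add(S(add(SSZ, mul(SZ, SSSZ))), add(Z, Z)), add(mul(Z, Z), add(Z, Z))))))
  step 14: S(S(S(add(S(add(add(SSZ, mul(SZ, SSSZ)), add(Z, Z))), add(mul(Z, Z), add(Z, Z))))))
  step 15: S(S(S(S(add(add(add(SSZ, mul(SZ, SSSZ)), add(Z, Z)), add(mul(Z, Z), add(Z, Z)))))))
  step 16: S(S(S(S(add(add(S(add(SZ, mul(SZ, SSSZ))), add(Z, Z)), add(mul(Z, Z), add(Z, Z)))))))
  step 17: S(S(S(S(add(S(add(add(SZ, mul(SZ, SSSZ)), add(Z, Z))), add(mul(Z, Z), add(Z, Z)))))))
  step 18: S(S(S(S(S(add(add(add(SZ, mul(SZ, SSSZ)), add(Z, Z)), add(mul(Z, Z), add(Z, Z))))))))
  step 19: S(S(S(S(S(add(add(S(add(Z, mul(SZ, SSSZ))), add(Z, Z)), add(mul(Z, Z), add(Z, Z))))))))
  step 20: S(S(S(S(S(add(S(add(add(Z, mul(SZ, SSSZ)), add(Z, Z))), add(mul(Z, Z), add(Z, Z))))))))
  step 21: S(S(S(S(S(S(add(add(add(Z, mul(SZ, SSSZ)), add(Z, Z)), add(mul(Z, Z), add(Z, Z)))))))))
  step 22: S(S(S(S(S(S(add(add(mul(SZ, SSSZ), add(Z, Z)), add(mul(Z, Z), add(Z, Z)))))))))
  step 23: S(S(S(S(S(S(add(add(add(SSSZ, mul(Z, SSSZ)), add(Z, Z)), add(mul(Z, Z), add(Z, Z)))))))))
  step 24: S(S(S(S(S(S(add(add(S(add(SSZ, mul(Z, SSSZ))), add(Z, Z)), add(mul(Z, Z), add(Z, Z)))))))))
  step 25: S(S(S(S(S(S(add(S(add(add(SSZ, mul(Z, SSSZ)), add(Z, Z))), add(mul(Z, Z), add(Z, Z)))))))))
  step 26: S(S(S(S(S(S(S(add(add(add(SSZ, mul(Z, SSSZ)), add(Z, Z)), add(mul(Z, Z), add(Z, Z))))))))))
  step 27: S(S(S(S(S(S(S(add(add(S(add(SZ, mul(Z, SSSZ))), add(Z, Z)), add(mul(Z, Z), add(Z, Z))))))))))
  step 28: S(S(S(S(S(S(S(add(S(add(add(SZ, mul(Z, SSSZ)), add(Z, Z))), add(mul(Z, Z), add(Z, Z))))))))))
  step 29: S(S(S(S(S(S(S(S(add(add(add(SZ, mul(Z, SSSZ)), add(Z, Z)), add(mul(Z, Z), add(Z, Z)))))))))))
  step 30: S(S(S(S(S(S(S(S(add(add(S(add(Z, mul(Z, SSSZ))), add(Z, Z)), add(mul(Z, Z), add(Z, Z)))))))))))
  step 31: S(S(S(S(S(S(S(S(add(S(add(add(Z, mul(Z, SSSZ)), add(Z, Z))), add(mul(Z, Z), add(Z, Z)))))))))))
  step 32: S(S(S(S(S(S(S(S(S(add(add(add(Z, mul(Z, SSSZ)), add(Z, Z)), add(mul(Z, Z), add(Z, Z))))))))))))
  step 33: S(S(S(S(S(S(S(S(S(add(add(mul(Z, SSSZ), add(Z, Z)), add(mul(Z, Z), add(Z, Z))))))))))))
  step 34: S(S(S(S(S(S(S(S(S(add(add(Z, add(Z, Z)), add(mul(Z, Z), add(Z, Z))))))))))))
  step 35: S(S(S(S(S(S(S(S(S(add(add(Z, Z), add(mul(Z, Z), add(Z, Z))))))))))))
  step 36: S(S(S(S(S(S(S(S(S(add(Z, add(mul(Z, Z), add(Z, Z))))))))))))
  step 37: S(S(S(S(S(S(S(S(S(add(mul(Z, Z), add(Z, Z)))))))))))
  step 38: S(S(S(S(S(S(S(S(S(add(Z, add(Z, Z)))))))))))
  step 39: S(S(S(S(S(S(S(S(S(add(Z, Z))))))))))
  step 40: S^9(Z)

Term B:
  start: add(mul(add(SZ, Z), mul(SZ, Z)), add(Z, mul(SSSZ, SSSZ)))
  step 1: add(mul(S(add(Z, Z)), mul(SZ, Z)), add(Z, mul(SSSZ, SSSZ)))
  step 2: add(add(mul(SZ, Z), mul(add(Z, Z), mul(SZ, Z))), add(Z, mul(SSSZ, SSSZ)))
  step 3: add(add(add(Z, mul(Z, Z)), mul(add(Z, Z), mul(SZ, Z))), add(Z, mul(SSSZ, SSSZ)))
  step 4: add(add(mul(Z, Z), mul(add(Z, Z), mul(SZ, Z))), add(Z, mul(SSSZ, SSSZ)))
  step 5: add(add(Z, mul(add(Z, Z), mul(SZ, Z))), add(Z, mul(SSSZ, SSSZ)))
  step 6: add(mul(add(Z, Z), mul(SZ, Z)), add(Z, mul(SSSZ, SSSZ)))
  step 7: add(mul(Z, mul(SZ, Z)), add(Z, mul(SSSZ, SSSZ)))
  step 8: add(Z, add(Z, mul(SSSZ, SSSZ)))
  step 9: add(Z, mul(SSSZ, SSSZ))
  step 10: mul(SSSZ, SSSZ)
  step 11: add(SSSZ, mul(SSZ, SSSZ))
  step 12: S(add(SSZ, mul(SSZ, SSSZ)))
  step 13: S(S(add(SZ, mul(SSZ, SSSZ))))
  step 14: S(S(S(add(Z, mul(SSZ, SSSZ)))))
  step 15: S(S(S(mul(SSZ, SSSZ))))
  step 16: S(S(S(add(SSSZ, mul(SZ, SSSZ)))))
  step 17: S(S(S(S(add(SSZ, mul(SZ, SSSZ))))))
  step 18: S(S(S(S(S(add(SZ, mul(SZ, SSSZ)))))))
  step 19: S(S(S(S(S(S(add(Z, mul(SZ, SSSZ))))))))
  step 20: S(S(S(S(S(S(mul(SZ, SSSZ)))))))
  step 21: S(S(S(S(S(S(add(SSSZ, mul(Z, SSSZ))))))))
  step 22: S(S(S(S(S(S(S(add(SSZ, mul(Z, SSSZ)))))))))
  step 23: S(S(S(S(S(S(S(S(add(SZ, mul(Z, SSSZ))))))))))
  step 24: S(S(S(S(S(S(S(S(S(add(Z, mul(Z, SSSZ)))))))))))
  step 25: S(S(S(S(S(S(S(S(S(mul(Z, SSSZ))))))))))
  step 26: S^9(Z)

Answer: SAME — A ⇓ S^9(Z), B ⇓ S^9(Z)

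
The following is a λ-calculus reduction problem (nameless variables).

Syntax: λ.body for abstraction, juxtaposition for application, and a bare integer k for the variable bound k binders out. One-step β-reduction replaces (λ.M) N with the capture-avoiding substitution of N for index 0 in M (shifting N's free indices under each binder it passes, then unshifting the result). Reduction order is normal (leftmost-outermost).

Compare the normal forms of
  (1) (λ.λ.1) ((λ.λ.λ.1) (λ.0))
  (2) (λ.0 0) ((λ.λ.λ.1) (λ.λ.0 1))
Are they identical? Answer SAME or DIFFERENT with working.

Term A:
  start: (λ.λ.1) ((λ.λ.λ.1) (λ.0))
  →1  λ.(λ.λ.λ.1) (λ.0)
  →2  λ.λ.λ.1

Term B:
  start: (λ.0 0) ((λ.λ.λ.1) (λ.λ.0 1))
  →1  (λ.λ.λ.1) (λ.λ.0 1) ((λ.λ.λ.1) (λ.λ.0 1))
  →2  (λ.λ.1) ((λ.λ.λ.1) (λ.λ.0 1))
  →3  λ.(λ.λ.λ.1) (λ.λ.0 1)
  →4  λ.λ.λ.1

Answer: SAME — A ⇓ λ.λ.λ.1, B ⇓ λ.λ.λ.1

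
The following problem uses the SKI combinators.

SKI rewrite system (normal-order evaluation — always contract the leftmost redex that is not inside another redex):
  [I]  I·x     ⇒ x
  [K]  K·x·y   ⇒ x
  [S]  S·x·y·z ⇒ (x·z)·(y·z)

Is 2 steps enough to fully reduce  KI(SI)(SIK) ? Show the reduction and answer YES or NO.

  start: KI(SI)(SIK)
  [1] I(SIK)
  [2] SIK

Answer: YES — reaches normal form SIK in 2 ≤ 2 steps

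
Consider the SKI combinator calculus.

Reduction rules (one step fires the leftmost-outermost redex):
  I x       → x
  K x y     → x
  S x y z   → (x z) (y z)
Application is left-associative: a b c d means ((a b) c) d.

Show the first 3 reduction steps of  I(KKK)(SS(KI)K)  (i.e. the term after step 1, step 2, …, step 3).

  start: I(KKK)(SS(KI)K)
  step 1: KKK(SS(KI)K)
  step 2: K(SS(KI)K)
  step 3: K(SK(KIK))

Answer: after 3 steps: K(SK(KIK))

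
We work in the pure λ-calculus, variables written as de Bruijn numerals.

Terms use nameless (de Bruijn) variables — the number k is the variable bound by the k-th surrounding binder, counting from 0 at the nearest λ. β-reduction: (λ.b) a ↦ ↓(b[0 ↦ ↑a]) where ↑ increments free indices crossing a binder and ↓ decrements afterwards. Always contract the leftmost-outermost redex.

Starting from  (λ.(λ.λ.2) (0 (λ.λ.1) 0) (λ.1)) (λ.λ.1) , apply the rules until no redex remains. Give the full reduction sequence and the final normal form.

Answer: normal form = λ.λ.1  (in 3 steps)

Derivation:
  start: (λ.(λ.λ.2) (0 (λ.λ.1) 0) (λ.1)) (λ.λ.1)
  step 1: (λ.λ.λ.λ.1) ((λ.λ.1) (λ.λ.1) (λ.λ.1)) (λ.λ.λ.1)
  step 2: (λ.λ.λ.1) (λ.λ.λ.1)
  step 3: λ.λ.1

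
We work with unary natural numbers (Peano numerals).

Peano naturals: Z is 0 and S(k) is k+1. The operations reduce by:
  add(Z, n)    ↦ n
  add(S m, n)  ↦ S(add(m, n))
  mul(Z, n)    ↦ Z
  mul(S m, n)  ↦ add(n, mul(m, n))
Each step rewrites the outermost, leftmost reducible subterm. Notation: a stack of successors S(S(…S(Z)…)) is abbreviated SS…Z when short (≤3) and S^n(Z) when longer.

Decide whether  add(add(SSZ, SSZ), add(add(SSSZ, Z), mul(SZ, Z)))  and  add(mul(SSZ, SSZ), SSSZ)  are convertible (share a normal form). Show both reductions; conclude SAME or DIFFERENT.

Term A:
  start: add(add(SSZ, SSZ), add(add(SSSZ, Z), mul(SZ, Z)))
  [1] add(S(add(SZ, SSZ)), add(add(SSSZ, Z), mul(SZ, Z)))
  [2] S(add(add(SZ, SSZ), add(add(SSSZ, Z), mul(SZ, Z))))
  [3] S(add(S(add(Z, SSZ)), add(add(SSSZ, Z), mul(SZ, Z))))
  [4] S(S(add(add(Z, SSZ), add(add(SSSZ, Z), mul(SZ, Z)))))
  [5] S(S(add(SSZ, add(add(SSSZ, Z), mul(SZ, Z)))))
  [6] S(S(S(add(SZ, add(add(SSSZ, Z), mul(SZ, Z))))))
  [7] S(S(S(S(add(Z, add(add(SSSZ, Z), mul(SZ, Z)))))))
  [8] S(S(S(S(add(add(SSSZ, Z), mul(SZ, Z))))))
  [9] S(S(S(S(add(S(add(SSZ, Z)), mul(SZ, Z))))))
  [10] S(S(S(S(S(add(add(SSZ, Z), mul(SZ, Z)))))))
  [11] S(S(S(S(S(add(S(add(SZ, Z)), mul(SZ, Z)))))))
  [12] S(S(S(S(S(S(add(add(SZ, Z), mul(SZ, Z))))))))
  [13] S(S(S(S(S(S(add(S(add(Z, Z)), mul(SZ, Z))))))))
  [14] S(S(S(S(S(S(S(add(add(Z, Z), mul(SZ, Z)))))))))
  [15] S(S(S(S(S(S(S(add(Z, mul(SZ, Z)))))))))
  [16] S(S(S(S(S(S(S(mul(SZ, Z))))))))
  [17] S(S(S(S(S(S(S(add(Z, mul(Z, Z)))))))))
  [18] S(S(S(S(S(S(S(mul(Z, Z))))))))
  [19] S^7(Z)

Term B:
  start: add(mul(SSZ, SSZ), SSSZ)
  [1] add(add(SSZ, mul(SZ, SSZ)), SSSZ)
  [2] add(S(add(SZ, mul(SZ, SSZ))), SSSZ)
  [3] S(add(add(SZ, mul(SZ, SSZ)), SSSZ))
  [4] S(add(S(add(Z, mul(SZ, SSZ))), SSSZ))
  [5] S(S(add(add(Z, mul(SZ, SSZ)), SSSZ)))
  [6] S(S(add(mul(SZ, SSZ), SSSZ)))
  [7] S(S(add(add(SSZ, mul(Z, SSZ)), SSSZ)))
  [8] S(S(add(S(add(SZ, mul(Z, SSZ))), SSSZ)))
  [9] S(S(S(add(add(SZ, mul(Z, SSZ)), SSSZ))))
  [10] S(S(S(add(S(add(Z, mul(Z, SSZ))), SSSZ))))
  [11] S(S(S(S(add(add(Z, mul(Z, SSZ)), SSSZ)))))
  [12] S(S(S(S(add(mul(Z, SSZ), SSSZ)))))
  [13] S(S(S(S(add(Z, SSSZ)))))
  [14] S^7(Z)

Answer: SAME — A ⇓ S^7(Z), B ⇓ S^7(Z)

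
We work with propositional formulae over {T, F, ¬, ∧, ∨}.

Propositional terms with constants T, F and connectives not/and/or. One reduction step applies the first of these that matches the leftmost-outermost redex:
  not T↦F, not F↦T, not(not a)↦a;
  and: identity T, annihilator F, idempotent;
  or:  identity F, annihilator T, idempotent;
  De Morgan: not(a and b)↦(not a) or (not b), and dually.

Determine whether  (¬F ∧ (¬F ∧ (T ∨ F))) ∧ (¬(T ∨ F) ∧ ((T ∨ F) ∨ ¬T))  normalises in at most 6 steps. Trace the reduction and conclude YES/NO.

  start: (¬F ∧ (¬F ∧ (T ∨ F))) ∧ (¬(T ∨ F) ∧ ((T ∨ F) ∨ ¬T))
  [1] (T ∧ (¬F ∧ (T ∨ F))) ∧ (¬(T ∨ F) ∧ ((T ∨ F) ∨ ¬T))
  [2] (¬F ∧ (T ∨ F)) ∧ (¬(T ∨ F) ∧ ((T ∨ F) ∨ ¬T))
  [3] (T ∧ (T ∨ F)) ∧ (¬(T ∨ F) ∧ ((T ∨ F) ∨ ¬T))
  [4] (T ∨ F) ∧ (¬(T ∨ F) ∧ ((T ∨ F) ∨ ¬T))
  [5] T ∧ (¬(T ∨ F) ∧ ((T ∨ F) ∨ ¬T))
  [6] ¬(T ∨ F) ∧ ((T ∨ F) ∨ ¬T)

Answer: NO — after 6 steps the term is ¬(T ∨ F) ∧ ((T ∨ F) ∨ ¬T), not yet normal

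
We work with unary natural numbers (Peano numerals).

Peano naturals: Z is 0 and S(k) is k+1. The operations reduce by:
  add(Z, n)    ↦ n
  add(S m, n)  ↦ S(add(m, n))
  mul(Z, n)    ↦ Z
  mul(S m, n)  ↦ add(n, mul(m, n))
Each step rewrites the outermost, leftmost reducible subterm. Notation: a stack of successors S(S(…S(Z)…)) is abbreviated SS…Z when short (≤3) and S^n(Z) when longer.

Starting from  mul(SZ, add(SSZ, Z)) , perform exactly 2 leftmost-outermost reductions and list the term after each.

Answer: after 2 steps: add(S(add(SZ, Z)), mul(Z, add(SSZ, Z)))

Derivation:
  start: mul(SZ, add(SSZ, Z))
  [1] add(add(SSZ, Z), mul(Z, add(SSZ, Z)))
  [2] add(S(add(SZ, Z)), mul(Z, add(SSZ, Z)))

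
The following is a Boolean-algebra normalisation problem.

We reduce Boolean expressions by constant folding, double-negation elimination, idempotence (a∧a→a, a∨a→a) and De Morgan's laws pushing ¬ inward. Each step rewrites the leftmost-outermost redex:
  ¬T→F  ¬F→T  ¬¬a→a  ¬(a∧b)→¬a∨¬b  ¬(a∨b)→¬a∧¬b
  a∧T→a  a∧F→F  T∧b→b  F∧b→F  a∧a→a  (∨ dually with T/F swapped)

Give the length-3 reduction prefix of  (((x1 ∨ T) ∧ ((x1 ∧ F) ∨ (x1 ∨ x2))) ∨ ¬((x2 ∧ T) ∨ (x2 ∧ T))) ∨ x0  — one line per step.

Answer: after 3 steps: ((F ∨ (x1 ∨ x2)) ∨ ¬((x2 ∧ T) ∨ (x2 ∧ T))) ∨ x0

Working:
  start: (((x1 ∨ T) ∧ ((x1 ∧ F) ∨ (x1 ∨ x2))) ∨ ¬((x2 ∧ T) ∨ (x2 ∧ T))) ∨ x0
  step 1: ((T ∧ ((x1 ∧ F) ∨ (x1 ∨ x2))) ∨ ¬((x2 ∧ T) ∨ (x2 ∧ T))) ∨ x0
  step 2: (((x1 ∧ F) ∨ (x1 ∨ x2)) ∨ ¬((x2 ∧ T) ∨ (x2 ∧ T))) ∨ x0
  step 3: ((F ∨ (x1 ∨ x2)) ∨ ¬((x2 ∧ T) ∨ (x2 ∧ T))) ∨ x0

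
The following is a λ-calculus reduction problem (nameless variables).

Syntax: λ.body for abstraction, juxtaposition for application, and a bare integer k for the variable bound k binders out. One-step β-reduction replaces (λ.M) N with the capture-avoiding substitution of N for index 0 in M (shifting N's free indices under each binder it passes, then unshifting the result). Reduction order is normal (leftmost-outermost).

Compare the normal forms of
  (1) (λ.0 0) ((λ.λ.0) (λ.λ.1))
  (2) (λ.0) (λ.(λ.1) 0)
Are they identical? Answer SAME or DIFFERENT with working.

Answer: SAME — A ⇓ λ.0, B ⇓ λ.0

Working:
Term A:
  start: (λ.0 0) ((λ.λ.0) (λ.λ.1))
  →1  (λ.λ.0) (λ.λ.1) ((λ.λ.0) (λ.λ.1))
  →2  (λ.0) ((λ.λ.0) (λ.λ.1))
  →3  (λ.λ.0) (λ.λ.1)
  →4  λ.0

Term B:
  start: (λ.0) (λ.(λ.1) 0)
  →1  λ.(λ.1) 0
  →2  λ.0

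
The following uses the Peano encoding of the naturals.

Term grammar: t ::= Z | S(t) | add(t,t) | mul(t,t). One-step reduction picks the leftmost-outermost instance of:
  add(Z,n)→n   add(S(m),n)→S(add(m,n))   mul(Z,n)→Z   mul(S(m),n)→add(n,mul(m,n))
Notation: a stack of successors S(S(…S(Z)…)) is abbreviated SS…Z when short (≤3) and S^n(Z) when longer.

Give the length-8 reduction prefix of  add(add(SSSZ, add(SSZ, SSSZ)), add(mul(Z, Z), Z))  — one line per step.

Answer: after 8 steps: S(S(S(add(S(add(SZ, SSSZ)), add(mul(Z, Z), Z)))))

Working:
  start: add(add(SSSZ, add(SSZ, SSSZ)), add(mul(Z, Z), Z))
  →1  add(S(add(SSZ, add(SSZ, SSSZ))), add(mul(Z, Z), Z))
  →2  S(add(add(SSZ, add(SSZ, SSSZ)), add(mul(Z, Z), Z)))
  →3  S(add(S(add(SZ, add(SSZ, SSSZ))), add(mul(Z, Z), Z)))
  →4  S(S(add(add(SZ, add(SSZ, SSSZ)), add(mul(Z, Z), Z))))
  →5  S(S(add(S(add(Z, add(SSZ, SSSZ))), add(mul(Z, Z), Z))))
  →6  S(S(S(add(add(Z, add(SSZ, SSSZ)), add(mul(Z, Z), Z)))))
  →7  S(S(S(add(add(SSZ, SSSZ), add(mul(Z, Z), Z)))))
  →8  S(S(S(add(S(add(SZ, SSSZ)), add(mul(Z, Z), Z)))))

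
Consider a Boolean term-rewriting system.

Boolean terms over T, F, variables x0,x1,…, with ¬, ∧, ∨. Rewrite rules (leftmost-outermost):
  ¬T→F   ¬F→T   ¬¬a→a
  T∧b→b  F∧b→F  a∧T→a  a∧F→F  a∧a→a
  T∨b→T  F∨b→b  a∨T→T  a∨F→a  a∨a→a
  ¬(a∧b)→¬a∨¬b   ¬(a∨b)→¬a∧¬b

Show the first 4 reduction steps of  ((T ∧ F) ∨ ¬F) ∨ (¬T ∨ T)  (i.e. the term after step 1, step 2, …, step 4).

  start: ((T ∧ F) ∨ ¬F) ∨ (¬T ∨ T)
  step 1: (F ∨ ¬F) ∨ (¬T ∨ T)
  step 2: ¬F ∨ (¬T ∨ T)
  step 3: T ∨ (¬T ∨ T)
  step 4: T

Answer: after 4 steps: T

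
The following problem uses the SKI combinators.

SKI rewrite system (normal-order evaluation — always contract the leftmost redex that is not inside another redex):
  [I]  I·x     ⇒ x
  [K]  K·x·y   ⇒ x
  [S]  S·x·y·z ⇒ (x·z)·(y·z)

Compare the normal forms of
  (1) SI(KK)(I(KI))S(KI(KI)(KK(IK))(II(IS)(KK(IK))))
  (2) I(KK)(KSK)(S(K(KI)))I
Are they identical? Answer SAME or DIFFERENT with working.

Answer: DIFFERENT — A ⇓ S(K(SK)), B ⇓ S(K(KI))

Derivation:
Term A:
  start: SI(KK)(I(KI))S(KI(KI)(KK(IK))(II(IS)(KK(IK))))
  step 1: I(I(KI))(KK(I(KI)))S(KI(KI)(KK(IK))(II(IS)(KK(IK))))
  step 2: I(KI)(KK(I(KI)))S(KI(KI)(KK(IK))(II(IS)(KK(IK))))
  step 3: KI(KK(I(KI)))S(KI(KI)(KK(IK))(II(IS)(KK(IK))))
  step 4: IS(KI(KI)(KK(IK))(II(IS)(KK(IK))))
  step 5: S(KI(KI)(KK(IK))(II(IS)(KK(IK))))
  step 6: S(I(KK(IK))(II(IS)(KK(IK))))
  step 7: S(KK(IK)(II(IS)(KK(IK))))
  step 8: S(K(II(IS)(KK(IK))))
  step 9: S(K(I(IS)(KK(IK))))
  step 10: S(K(IS(KK(IK))))
  step 11: S(K(S(KK(IK))))
  step 12: S(K(SK))

Term B:
  start: I(KK)(KSK)(S(K(KI)))I
  step 1: KK(KSK)(S(K(KI)))I
  step 2: K(S(K(KI)))I
  step 3: S(K(KI))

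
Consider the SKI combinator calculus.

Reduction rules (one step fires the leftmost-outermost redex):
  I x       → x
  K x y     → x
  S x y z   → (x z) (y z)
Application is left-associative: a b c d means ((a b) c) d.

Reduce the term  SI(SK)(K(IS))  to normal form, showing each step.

Answer: normal form = S  (in 4 steps)

Working:
  start: SI(SK)(K(IS))
  [1] I(K(IS))(SK(K(IS)))
  [2] K(IS)(SK(K(IS)))
  [3] IS
  [4] S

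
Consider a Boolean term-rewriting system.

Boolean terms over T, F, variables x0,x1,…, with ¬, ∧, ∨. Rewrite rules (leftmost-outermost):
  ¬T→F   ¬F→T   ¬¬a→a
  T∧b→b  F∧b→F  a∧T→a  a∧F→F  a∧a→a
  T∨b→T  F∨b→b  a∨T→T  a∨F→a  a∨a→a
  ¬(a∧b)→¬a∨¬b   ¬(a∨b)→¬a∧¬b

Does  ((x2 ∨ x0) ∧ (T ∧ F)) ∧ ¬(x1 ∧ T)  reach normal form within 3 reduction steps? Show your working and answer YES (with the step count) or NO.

  start: ((x2 ∨ x0) ∧ (T ∧ F)) ∧ ¬(x1 ∧ T)
  [1] ((x2 ∨ x0) ∧ F) ∧ ¬(x1 ∧ T)
  [2] F ∧ ¬(x1 ∧ T)
  [3] F

Answer: YES — reaches normal form F in 3 ≤ 3 steps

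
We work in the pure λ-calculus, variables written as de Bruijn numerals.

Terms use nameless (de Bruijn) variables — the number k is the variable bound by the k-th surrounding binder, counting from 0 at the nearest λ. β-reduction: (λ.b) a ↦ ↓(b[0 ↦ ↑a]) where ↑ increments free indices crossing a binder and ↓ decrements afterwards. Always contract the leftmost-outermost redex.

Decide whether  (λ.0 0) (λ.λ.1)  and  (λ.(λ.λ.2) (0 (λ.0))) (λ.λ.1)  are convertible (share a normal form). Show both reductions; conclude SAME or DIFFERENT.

Answer: SAME — A ⇓ λ.λ.λ.1, B ⇓ λ.λ.λ.1

Working:
Term A:
  start: (λ.0 0) (λ.λ.1)
  [1] (λ.λ.1) (λ.λ.1)
  [2] λ.λ.λ.1

Term B:
  start: (λ.(λ.λ.2) (0 (λ.0))) (λ.λ.1)
  [1] (λ.λ.λ.λ.1) ((λ.λ.1) (λ.0))
  [2] λ.λ.λ.1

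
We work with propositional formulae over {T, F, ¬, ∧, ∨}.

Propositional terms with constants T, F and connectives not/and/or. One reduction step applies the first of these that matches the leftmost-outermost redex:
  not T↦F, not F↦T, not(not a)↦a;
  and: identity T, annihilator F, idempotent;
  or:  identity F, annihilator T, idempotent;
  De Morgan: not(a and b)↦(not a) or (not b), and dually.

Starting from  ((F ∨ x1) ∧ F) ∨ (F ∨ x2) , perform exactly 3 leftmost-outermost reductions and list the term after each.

Answer: after 3 steps: x2

Working:
  start: ((F ∨ x1) ∧ F) ∨ (F ∨ x2)
  [1] F ∨ (F ∨ x2)
  [2] F ∨ x2
  [3] x2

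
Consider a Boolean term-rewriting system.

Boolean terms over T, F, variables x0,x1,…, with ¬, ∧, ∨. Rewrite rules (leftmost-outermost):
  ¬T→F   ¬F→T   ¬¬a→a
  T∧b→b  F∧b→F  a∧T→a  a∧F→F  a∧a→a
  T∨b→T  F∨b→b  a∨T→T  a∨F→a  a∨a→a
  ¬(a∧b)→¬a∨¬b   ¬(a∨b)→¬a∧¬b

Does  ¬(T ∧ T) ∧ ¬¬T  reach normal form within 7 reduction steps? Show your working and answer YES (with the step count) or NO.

Answer: YES — reaches normal form F in 4 ≤ 7 steps

Working:
  start: ¬(T ∧ T) ∧ ¬¬T
  step 1: (¬T ∨ ¬T) ∧ ¬¬T
  step 2: ¬T ∧ ¬¬T
  step 3: F ∧ ¬¬T
  step 4: F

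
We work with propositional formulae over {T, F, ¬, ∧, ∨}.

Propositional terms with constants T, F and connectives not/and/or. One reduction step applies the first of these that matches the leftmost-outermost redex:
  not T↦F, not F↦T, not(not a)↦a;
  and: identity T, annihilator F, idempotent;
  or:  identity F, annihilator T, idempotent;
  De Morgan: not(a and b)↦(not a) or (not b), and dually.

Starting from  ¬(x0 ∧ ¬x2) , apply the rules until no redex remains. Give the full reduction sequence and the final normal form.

Answer: normal form = ¬x0 ∨ x2  (in 2 steps)

Working:
  start: ¬(x0 ∧ ¬x2)
  step 1: ¬x0 ∨ ¬¬x2
  step 2: ¬x0 ∨ x2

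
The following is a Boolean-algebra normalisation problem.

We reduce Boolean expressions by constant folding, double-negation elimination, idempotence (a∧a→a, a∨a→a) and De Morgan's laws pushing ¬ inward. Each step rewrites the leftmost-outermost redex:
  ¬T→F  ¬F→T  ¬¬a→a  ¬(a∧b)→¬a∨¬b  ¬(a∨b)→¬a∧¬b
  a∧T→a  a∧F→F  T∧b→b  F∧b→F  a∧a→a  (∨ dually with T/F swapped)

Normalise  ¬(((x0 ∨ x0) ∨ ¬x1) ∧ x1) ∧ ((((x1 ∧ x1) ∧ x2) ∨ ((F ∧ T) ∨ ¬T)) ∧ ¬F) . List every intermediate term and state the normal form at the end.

  start: ¬(((x0 ∨ x0) ∨ ¬x1) ∧ x1) ∧ ((((x1 ∧ x1) ∧ x2) ∨ ((F ∧ T) ∨ ¬T)) ∧ ¬F)
  [1] (¬((x0 ∨ x0) ∨ ¬x1) ∨ ¬x1) ∧ ((((x1 ∧ x1) ∧ x2) ∨ ((F ∧ T) ∨ ¬T)) ∧ ¬F)
  [2] ((¬(x0 ∨ x0) ∧ ¬¬x1) ∨ ¬x1) ∧ ((((x1 ∧ x1) ∧ x2) ∨ ((F ∧ T) ∨ ¬T)) ∧ ¬F)
  [3] (((¬x0 ∧ ¬x0) ∧ ¬¬x1) ∨ ¬x1) ∧ ((((x1 ∧ x1) ∧ x2) ∨ ((F ∧ T) ∨ ¬T)) ∧ ¬F)
  [4] ((¬x0 ∧ ¬¬x1) ∨ ¬x1) ∧ ((((x1 ∧ x1) ∧ x2) ∨ ((F ∧ T) ∨ ¬T)) ∧ ¬F)
  [5] ((¬x0 ∧ x1) ∨ ¬x1) ∧ ((((x1 ∧ x1) ∧ x2) ∨ ((F ∧ T) ∨ ¬T)) ∧ ¬F)
  [6] ((¬x0 ∧ x1) ∨ ¬x1) ∧ (((x1 ∧ x2) ∨ ((F ∧ T) ∨ ¬T)) ∧ ¬F)
  [7] ((¬x0 ∧ x1) ∨ ¬x1) ∧ (((x1 ∧ x2) ∨ (F ∨ ¬T)) ∧ ¬F)
  [8] ((¬x0 ∧ x1) ∨ ¬x1) ∧ (((x1 ∧ x2) ∨ ¬T) ∧ ¬F)
  [9] ((¬x0 ∧ x1) ∨ ¬x1) ∧ (((x1 ∧ x2) ∨ F) ∧ ¬F)
  [10] ((¬x0 ∧ x1) ∨ ¬x1) ∧ ((x1 ∧ x2) ∧ ¬F)
  [11] ((¬x0 ∧ x1) ∨ ¬x1) ∧ ((x1 ∧ x2) ∧ T)
  [12] ((¬x0 ∧ x1) ∨ ¬x1) ∧ (x1 ∧ x2)

Answer: normal form = ((¬x0 ∧ x1) ∨ ¬x1) ∧ (x1 ∧ x2)  (in 12 steps)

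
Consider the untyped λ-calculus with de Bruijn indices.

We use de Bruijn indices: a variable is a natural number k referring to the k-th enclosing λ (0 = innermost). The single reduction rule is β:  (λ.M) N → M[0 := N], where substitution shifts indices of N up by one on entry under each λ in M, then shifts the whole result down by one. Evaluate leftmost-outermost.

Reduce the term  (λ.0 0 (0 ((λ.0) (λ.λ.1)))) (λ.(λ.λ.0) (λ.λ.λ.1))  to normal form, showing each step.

  start: (λ.0 0 (0 ((λ.0) (λ.λ.1)))) (λ.(λ.λ.0) (λ.λ.λ.1))
  [1] (λ.(λ.λ.0) (λ.λ.λ.1)) (λ.(λ.λ.0) (λ.λ.λ.1)) ((λ.(λ.λ.0) (λ.λ.λ.1)) ((λ.0) (λ.λ.1)))
  [2] (λ.λ.0) (λ.λ.λ.1) ((λ.(λ.λ.0) (λ.λ.λ.1)) ((λ.0) (λ.λ.1)))
  [3] (λ.0) ((λ.(λ.λ.0) (λ.λ.λ.1)) ((λ.0) (λ.λ.1)))
  [4] (λ.(λ.λ.0) (λ.λ.λ.1)) ((λ.0) (λ.λ.1))
  [5] (λ.λ.0) (λ.λ.λ.1)
  [6] λ.0

Answer: normal form = λ.0  (in 6 steps)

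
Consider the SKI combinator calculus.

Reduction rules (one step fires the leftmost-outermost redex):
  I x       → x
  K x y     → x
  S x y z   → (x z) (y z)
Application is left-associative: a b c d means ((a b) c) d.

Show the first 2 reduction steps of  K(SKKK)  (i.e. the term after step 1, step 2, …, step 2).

  start: K(SKKK)
  [1] K(KK(KK))
  [2] KK

Answer: after 2 steps: KK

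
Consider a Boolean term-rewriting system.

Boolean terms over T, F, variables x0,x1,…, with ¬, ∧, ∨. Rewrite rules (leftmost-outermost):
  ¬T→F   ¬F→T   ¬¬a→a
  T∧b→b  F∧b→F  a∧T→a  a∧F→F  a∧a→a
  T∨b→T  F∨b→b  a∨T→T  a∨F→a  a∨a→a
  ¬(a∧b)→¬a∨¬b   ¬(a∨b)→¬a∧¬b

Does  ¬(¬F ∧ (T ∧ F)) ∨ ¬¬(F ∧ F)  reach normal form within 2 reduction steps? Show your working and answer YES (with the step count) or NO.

Answer: NO — after 2 steps the term is (F ∨ ¬(T ∧ F)) ∨ ¬¬(F ∧ F), not yet normal

Reduction:
  start: ¬(¬F ∧ (T ∧ F)) ∨ ¬¬(F ∧ F)
  step 1: (¬¬F ∨ ¬(T ∧ F)) ∨ ¬¬(F ∧ F)
  step 2: (F ∨ ¬(T ∧ F)) ∨ ¬¬(F ∧ F)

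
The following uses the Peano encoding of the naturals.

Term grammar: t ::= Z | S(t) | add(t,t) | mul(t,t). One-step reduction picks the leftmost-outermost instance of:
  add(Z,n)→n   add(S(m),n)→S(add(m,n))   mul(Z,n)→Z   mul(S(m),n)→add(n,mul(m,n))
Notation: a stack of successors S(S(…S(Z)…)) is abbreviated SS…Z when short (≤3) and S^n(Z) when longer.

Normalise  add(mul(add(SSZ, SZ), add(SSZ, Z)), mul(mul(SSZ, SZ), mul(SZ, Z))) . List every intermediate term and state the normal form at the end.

Answer: normal form = S^6(Z)  (in 50 steps)

Working:
  start: add(mul(add(SSZ, SZ), add(SSZ, Z)), mul(mul(SSZ, SZ), mul(SZ, Z)))
  [1] add(mul(S(add(SZ, SZ)), add(SSZ, Z)), mul(mul(SSZ, SZ), mul(SZ, Z)))
  [2] add(add(add(SSZ, Z), mul(add(SZ, SZ), add(SSZ, Z))), mul(mul(SSZ, SZ), mul(SZ, Z)))
  [3] add(add(S(add(SZ, Z)), mul(add(SZ, SZ), add(SSZ, Z))), mul(mul(SSZ, SZ), mul(SZ, Z)))
  [4] add(S(add(add(SZ, Z), mul(add(SZ, SZ), add(SSZ, Z)))), mul(mul(SSZ, SZ), mul(SZ, Z)))
  [5] S(add(add(add(SZ, Z), mul(add(SZ, SZ), add(SSZ, Z))), mul(mul(SSZ, SZ), mul(SZ, Z))))
  [6] S(add(add(S(add(Z, Z)), mul(add(SZ, SZ), add(SSZ, Z))), mul(mul(SSZ, SZ), mul(SZ, Z))))
  [7] S(add(S(add(add(Z, Z), mul(add(SZ, SZ), add(SSZ, Z)))), mul(mul(SSZ, SZ), mul(SZ, Z))))
  [8] S(S(add(add(add(Z, Z), mul(add(SZ, SZ), add(SSZ, Z))), mul(mul(SSZ, SZ), mul(SZ, Z)))))
  [9] S(S(add(add(Z, mul(add(SZ, SZ), add(SSZ, Z))), mul(mul(SSZ, SZ), mul(SZ, Z)))))
  [10] S(S(add(mul(add(SZ, SZ), add(SSZ, Z)), mul(mul(SSZ, SZ), mul(SZ, Z)))))
  [11] S(S(add(mul(S(add(Z, SZ)), add(SSZ, Z)), mul(mul(SSZ, SZ), mul(SZ, Z)))))
  [12] S(S(add(add(add(SSZ, Z), mul(add(Z, SZ), add(SSZ, Z))), mul(mul(SSZ, SZ), mul(SZ, Z)))))
  [13] S(S(add(add(S(add(SZ, Z)), mul(add(Z, SZ), add(SSZ, Z))), mul(mul(SSZ, SZ), mul(SZ, Z)))))
  [14] S(S(add(S(add(add(SZ, Z), mul(add(Z, SZ), add(SSZ, Z)))), mul(mul(SSZ, SZ), mul(SZ, Z)))))
  [15] S(S(S(add(add(add(SZ, Z), mul(add(Z, SZ), add(SSZ, Z))), mul(mul(SSZ, SZ), mul(SZ, Z))))))
  [16] S(S(S(add(add(S(add(Z, Z)), mul(add(Z, SZ), add(SSZ, Z))), mul(mul(SSZ, SZ), mul(SZ, Z))))))
  [17] S(S(S(add(S(add(add(Z, Z), mul(add(Z, SZ), add(SSZ, Z)))), mul(mul(SSZ, SZ), mul(SZ, Z))))))
  [18] S(S(S(S(add(add(add(Z, Z), mul(add(Z, SZ), add(SSZ, Z))), mul(mul(SSZ, SZ), mul(SZ, Z)))))))
  [19] S(S(S(S(add(add(Z, mul(add(Z, SZ), add(SSZ, Z))), mul(mul(SSZ, SZ), mul(SZ, Z)))))))
  [20] S(S(S(S(add(mul(add(Z, SZ), add(SSZ, Z)), mul(mul(SSZ, SZ), mul(SZ, Z)))))))
  [21] S(S(S(S(add(mul(SZ, add(SSZ, Z)), mul(mul(SSZ, SZ), mul(SZ, Z)))))))
  [22] S(S(S(S(add(add(add(SSZ, Z), mul(Z, add(SSZ, Z))), mul(mul(SSZ, SZ), mul(SZ, Z)))))))
  [23] S(S(S(S(add(add(S(add(SZ, Z)), mul(Z, add(SSZ, Z))), mul(mul(SSZ, SZ), mul(SZ, Z)))))))
  [24] S(S(S(S(add(S(add(add(SZ, Z), mul(Z, add(SSZ, Z)))), mul(mul(SSZ, SZ), mul(SZ, Z)))))))
  [25] S(S(S(S(S(add(add(add(SZ, Z), mul(Z, add(SSZ, Z))), mul(mul(SSZ, SZ), mul(SZ, Z))))))))
  [26] S(S(S(S(S(add(add(S(add(Z, Z)), mul(Z, add(SSZ, Z))), mul(mul(SSZ, SZ), mul(SZ, Z))))))))
  [27] S(S(S(S(S(add(S(add(add(Z, Z), mul(Z, add(SSZ, Z)))), mul(mul(SSZ, SZ), mul(SZ, Z))))))))
  [28] S(S(S(S(S(S(add(add(add(Z, Z), mul(Z, add(SSZ, Z))), mul(mul(SSZ, SZ), mul(SZ, Z)))))))))
  [29] S(S(S(S(S(S(add(add(Z, mul(Z, add(SSZ, Z))), mul(mul(SSZ, SZ), mul(SZ, Z)))))))))
  [30] S(S(S(S(S(S(add(mul(Z, add(SSZ, Z)), mul(mul(SSZ, SZ), mul(SZ, Z)))))))))
  [31] S(S(S(S(S(S(add(Z, mul(mul(SSZ, SZ), mul(SZ, Z)))))))))
  [32] S(S(S(S(S(S(mul(mul(SSZ, SZ), mul(SZ, Z))))))))
  [33] S(S(S(S(S(S(mul(add(SZ, mul(SZ, SZ)), mul(SZ, Z))))))))
  [34] S(S(S(S(S(S(mul(S(add(Z, mul(SZ, SZ))), mul(SZ, Z))))))))
  [35] S(S(S(S(S(S(add(mul(SZ, Z), mul(add(Z, mul(SZ, SZ)), mul(SZ, Z)))))))))
  [36] S(S(S(S(S(S(add(add(Z, mul(Z, Z)), mul(add(Z, mul(SZ, SZ)), mul(SZ, Z)))))))))
  [37] S(S(S(S(S(S(add(mul(Z, Z), mul(add(Z, mul(SZ, SZ)), mul(SZ, Z)))))))))
  [38] S(S(S(S(S(S(add(Z, mul(add(Z, mul(SZ, SZ)), mul(SZ, Z)))))))))
  [39] S(S(S(S(S(S(mul(add(Z, mul(SZ, SZ)), mul(SZ, Z))))))))
  [40] S(S(S(S(S(S(mul(mul(SZ, SZ), mul(SZ, Z))))))))
  [41] S(S(S(S(S(S(mul(add(SZ, mul(Z, SZ)), mul(SZ, Z))))))))
  [42] S(S(S(S(S(S(mul(S(add(Z, mul(Z, SZ))), mul(SZ, Z))))))))
  [43] S(S(S(S(S(S(add(mul(SZ, Z), mul(add(Z, mul(Z, SZ)), mul(SZ, Z)))))))))
  [44] S(S(S(S(S(S(add(add(Z, mul(Z, Z)), mul(add(Z, mul(Z, SZ)), mul(SZ, Z)))))))))
  [45] S(S(S(S(S(S(add(mul(Z, Z), mul(add(Z, mul(Z, SZ)), mul(SZ, Z)))))))))
  [46] S(S(S(S(S(S(add(Z, mul(add(Z, mul(Z, SZ)), mul(SZ, Z)))))))))
  [47] S(S(S(S(S(S(mul(add(Z, mul(Z, SZ)), mul(SZ, Z))))))))
  [48] S(S(S(S(S(S(mul(mul(Z, SZ), mul(SZ, Z))))))))
  [49] S(S(S(S(S(S(mul(Z, mul(SZ, Z))))))))
  [50] S^6(Z)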